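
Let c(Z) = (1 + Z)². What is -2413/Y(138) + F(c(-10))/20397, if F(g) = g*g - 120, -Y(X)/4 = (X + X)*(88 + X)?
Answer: 552091075/1696377696 ≈ 0.32545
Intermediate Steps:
Y(X) = -8*X*(88 + X) (Y(X) = -4*(X + X)*(88 + X) = -4*2*X*(88 + X) = -8*X*(88 + X))
F(g) = -120 + g² (F(g) = g² - 120 = -120 + g²)
-2413/Y(138) + F(c(-10))/20397 = -2413*(-1/(1104*(88 + 138))) + (-120 + ((1 - 10)²)²)/20397 = -2413/((-8*138*226)) + (-120 + ((-9)²)²)*(1/20397) = -2413/(-249504) + (-120 + 81²)*(1/20397) = -2413*(-1/249504) + (-120 + 6561)*(1/20397) = 2413/249504 + 6441*(1/20397) = 2413/249504 + 2147/6799 = 552091075/1696377696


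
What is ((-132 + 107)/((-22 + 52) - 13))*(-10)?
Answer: 250/17 ≈ 14.706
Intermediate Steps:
((-132 + 107)/((-22 + 52) - 13))*(-10) = -25/(30 - 13)*(-10) = -25/17*(-10) = 250/17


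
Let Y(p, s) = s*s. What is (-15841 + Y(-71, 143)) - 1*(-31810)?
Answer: 36418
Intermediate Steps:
Y(p, s) = s**2
(-15841 + Y(-71, 143)) - 1*(-31810) = (-15841 + 143**2) - 1*(-31810) = (-15841 + 20449) + 31810 = 4608 + 31810 = 36418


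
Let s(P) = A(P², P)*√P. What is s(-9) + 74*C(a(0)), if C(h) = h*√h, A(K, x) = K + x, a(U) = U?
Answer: 216*I ≈ 216.0*I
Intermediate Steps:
s(P) = √P*(P + P²) (s(P) = (P² + P)*√P = (P + P²)*√P = √P*(P + P²))
C(h) = h^(3/2)
s(-9) + 74*C(a(0)) = (-9)^(3/2)*(1 - 9) + 74*0^(3/2) = -27*I*(-8) + 74*0 = 216*I + 0 = 216*I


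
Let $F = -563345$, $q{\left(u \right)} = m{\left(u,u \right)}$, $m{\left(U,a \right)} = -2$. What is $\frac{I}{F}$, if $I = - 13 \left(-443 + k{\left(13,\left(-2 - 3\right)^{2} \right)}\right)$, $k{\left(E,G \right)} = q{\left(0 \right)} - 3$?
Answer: $- \frac{5824}{563345} \approx -0.010338$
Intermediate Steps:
$q{\left(u \right)} = -2$
$k{\left(E,G \right)} = -5$ ($k{\left(E,G \right)} = -2 - 3 = -5$)
$I = 5824$ ($I = - 13 \left(-443 - 5\right) = \left(-13\right) \left(-448\right) = 5824$)
$\frac{I}{F} = \frac{5824}{-563345} = 5824 \left(- \frac{1}{563345}\right) = - \frac{5824}{563345}$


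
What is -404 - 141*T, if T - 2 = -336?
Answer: 46690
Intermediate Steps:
T = -334 (T = 2 - 336 = -334)
-404 - 141*T = -404 - 141*(-334) = -404 + 47094 = 46690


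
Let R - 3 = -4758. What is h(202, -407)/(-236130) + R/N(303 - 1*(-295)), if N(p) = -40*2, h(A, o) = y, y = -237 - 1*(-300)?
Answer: 37426437/629680 ≈ 59.437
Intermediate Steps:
R = -4755 (R = 3 - 4758 = -4755)
y = 63 (y = -237 + 300 = 63)
h(A, o) = 63
N(p) = -80
h(202, -407)/(-236130) + R/N(303 - 1*(-295)) = 63/(-236130) - 4755/(-80) = 63*(-1/236130) - 4755*(-1/80) = -21/78710 + 951/16 = 37426437/629680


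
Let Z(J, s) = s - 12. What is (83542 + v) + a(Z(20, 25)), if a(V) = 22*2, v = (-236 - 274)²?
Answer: 343686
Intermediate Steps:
Z(J, s) = -12 + s
v = 260100 (v = (-510)² = 260100)
a(V) = 44
(83542 + v) + a(Z(20, 25)) = (83542 + 260100) + 44 = 343642 + 44 = 343686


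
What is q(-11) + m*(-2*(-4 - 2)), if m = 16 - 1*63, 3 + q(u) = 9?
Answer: -558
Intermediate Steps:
q(u) = 6 (q(u) = -3 + 9 = 6)
m = -47 (m = 16 - 63 = -47)
q(-11) + m*(-2*(-4 - 2)) = 6 - (-94)*(-4 - 2) = 6 - (-94)*(-6) = 6 - 47*12 = 6 - 564 = -558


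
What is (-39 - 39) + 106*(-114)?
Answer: -12162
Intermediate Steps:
(-39 - 39) + 106*(-114) = -78 - 12084 = -12162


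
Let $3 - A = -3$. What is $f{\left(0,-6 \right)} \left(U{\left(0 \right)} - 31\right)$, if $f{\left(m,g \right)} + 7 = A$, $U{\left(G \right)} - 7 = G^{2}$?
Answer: $24$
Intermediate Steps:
$A = 6$ ($A = 3 - -3 = 3 + 3 = 6$)
$U{\left(G \right)} = 7 + G^{2}$
$f{\left(m,g \right)} = -1$ ($f{\left(m,g \right)} = -7 + 6 = -1$)
$f{\left(0,-6 \right)} \left(U{\left(0 \right)} - 31\right) = - (\left(7 + 0^{2}\right) - 31) = - (\left(7 + 0\right) - 31) = - (7 - 31) = \left(-1\right) \left(-24\right) = 24$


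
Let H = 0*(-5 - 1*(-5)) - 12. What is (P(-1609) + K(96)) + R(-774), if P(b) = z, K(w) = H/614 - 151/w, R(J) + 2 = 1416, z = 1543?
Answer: 87101771/29472 ≈ 2955.4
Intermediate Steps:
R(J) = 1414 (R(J) = -2 + 1416 = 1414)
H = -12 (H = 0*(-5 + 5) - 12 = 0*0 - 12 = 0 - 12 = -12)
K(w) = -6/307 - 151/w (K(w) = -12/614 - 151/w = -12*1/614 - 151/w = -6/307 - 151/w)
P(b) = 1543
(P(-1609) + K(96)) + R(-774) = (1543 + (-6/307 - 151/96)) + 1414 = (1543 - 46933/29472) + 1414 = 45428363/29472 + 1414 = 87101771/29472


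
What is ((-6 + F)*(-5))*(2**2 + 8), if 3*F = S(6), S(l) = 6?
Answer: 240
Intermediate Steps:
F = 2 (F = (1/3)*6 = 2)
((-6 + F)*(-5))*(2**2 + 8) = ((-6 + 2)*(-5))*(2**2 + 8) = (-4*(-5))*(4 + 8) = 20*12 = 240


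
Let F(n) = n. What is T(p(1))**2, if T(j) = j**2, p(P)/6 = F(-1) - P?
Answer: 20736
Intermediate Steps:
p(P) = -6 - 6*P (p(P) = 6*(-1 - P) = -6 - 6*P)
T(p(1))**2 = ((-6 - 6*1)**2)**2 = ((-6 - 6)**2)**2 = ((-12)**2)**2 = 144**2 = 20736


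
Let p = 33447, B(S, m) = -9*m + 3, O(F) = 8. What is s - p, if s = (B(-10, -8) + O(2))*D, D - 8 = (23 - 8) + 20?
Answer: -29878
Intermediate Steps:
B(S, m) = 3 - 9*m
D = 43 (D = 8 + ((23 - 8) + 20) = 8 + (15 + 20) = 8 + 35 = 43)
s = 3569 (s = ((3 - 9*(-8)) + 8)*43 = ((3 + 72) + 8)*43 = (75 + 8)*43 = 83*43 = 3569)
s - p = 3569 - 1*33447 = 3569 - 33447 = -29878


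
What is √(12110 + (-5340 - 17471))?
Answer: 3*I*√1189 ≈ 103.45*I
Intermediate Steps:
√(12110 + (-5340 - 17471)) = √(12110 - 22811) = √(-10701) = 3*I*√1189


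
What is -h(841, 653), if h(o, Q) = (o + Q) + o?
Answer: -2335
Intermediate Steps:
h(o, Q) = Q + 2*o (h(o, Q) = (Q + o) + o = Q + 2*o)
-h(841, 653) = -(653 + 2*841) = -(653 + 1682) = -1*2335 = -2335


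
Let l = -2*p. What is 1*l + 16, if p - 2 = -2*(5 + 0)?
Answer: 32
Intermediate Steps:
p = -8 (p = 2 - 2*(5 + 0) = 2 - 2*5 = 2 - 10 = -8)
l = 16 (l = -2*(-8) = 16)
1*l + 16 = 1*16 + 16 = 16 + 16 = 32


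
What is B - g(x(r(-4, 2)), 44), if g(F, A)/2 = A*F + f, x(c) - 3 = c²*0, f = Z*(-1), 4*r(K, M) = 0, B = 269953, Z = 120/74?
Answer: 9978613/37 ≈ 2.6969e+5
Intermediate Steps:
Z = 60/37 (Z = 120*(1/74) = 60/37 ≈ 1.6216)
r(K, M) = 0 (r(K, M) = (¼)*0 = 0)
f = -60/37 (f = (60/37)*(-1) = -60/37 ≈ -1.6216)
x(c) = 3 (x(c) = 3 + c²*0 = 3 + 0 = 3)
g(F, A) = -120/37 + 2*A*F (g(F, A) = 2*(A*F - 60/37) = 2*(-60/37 + A*F) = -120/37 + 2*A*F)
B - g(x(r(-4, 2)), 44) = 269953 - (-120/37 + 2*44*3) = 269953 - (-120/37 + 264) = 269953 - 1*9648/37 = 269953 - 9648/37 = 9978613/37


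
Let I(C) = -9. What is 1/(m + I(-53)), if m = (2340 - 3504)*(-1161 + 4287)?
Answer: -1/3638673 ≈ -2.7483e-7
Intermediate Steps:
m = -3638664 (m = -1164*3126 = -3638664)
1/(m + I(-53)) = 1/(-3638664 - 9) = 1/(-3638673) = -1/3638673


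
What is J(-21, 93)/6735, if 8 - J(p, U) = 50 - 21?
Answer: -7/2245 ≈ -0.0031180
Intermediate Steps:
J(p, U) = -21 (J(p, U) = 8 - (50 - 21) = 8 - 1*29 = 8 - 29 = -21)
J(-21, 93)/6735 = -21/6735 = -21*1/6735 = -7/2245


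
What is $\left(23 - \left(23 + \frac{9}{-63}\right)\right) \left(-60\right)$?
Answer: $- \frac{60}{7} \approx -8.5714$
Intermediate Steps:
$\left(23 - \left(23 + \frac{9}{-63}\right)\right) \left(-60\right) = \left(23 - \frac{160}{7}\right) \left(-60\right) = \frac{1}{7} \left(-60\right) = - \frac{60}{7}$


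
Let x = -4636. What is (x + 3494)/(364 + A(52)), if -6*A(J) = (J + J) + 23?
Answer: -6852/2057 ≈ -3.3311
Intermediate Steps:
A(J) = -23/6 - J/3 (A(J) = -((J + J) + 23)/6 = -(2*J + 23)/6 = -(23 + 2*J)/6 = -23/6 - J/3)
(x + 3494)/(364 + A(52)) = (-4636 + 3494)/(364 + (-23/6 - 1/3*52)) = -1142/(364 + (-23/6 - 52/3)) = -1142/(364 - 127/6) = -1142/2057/6 = -1142*6/2057 = -6852/2057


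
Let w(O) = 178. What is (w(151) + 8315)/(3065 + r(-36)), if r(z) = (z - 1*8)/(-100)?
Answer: 212325/76636 ≈ 2.7706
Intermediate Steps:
r(z) = 2/25 - z/100 (r(z) = (z - 8)*(-1/100) = (-8 + z)*(-1/100) = 2/25 - z/100)
(w(151) + 8315)/(3065 + r(-36)) = (178 + 8315)/(3065 + (2/25 - 1/100*(-36))) = 8493/(3065 + (2/25 + 9/25)) = 8493/(3065 + 11/25) = 8493/(76636/25) = 8493*(25/76636) = 212325/76636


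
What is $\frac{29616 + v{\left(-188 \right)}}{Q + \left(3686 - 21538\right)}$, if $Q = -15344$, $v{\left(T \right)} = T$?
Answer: $- \frac{7357}{8299} \approx -0.88649$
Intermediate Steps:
$\frac{29616 + v{\left(-188 \right)}}{Q + \left(3686 - 21538\right)} = \frac{29616 - 188}{-15344 + \left(3686 - 21538\right)} = \frac{29428}{-15344 + \left(3686 - 21538\right)} = \frac{29428}{-15344 - 17852} = \frac{29428}{-33196} = 29428 \left(- \frac{1}{33196}\right) = - \frac{7357}{8299}$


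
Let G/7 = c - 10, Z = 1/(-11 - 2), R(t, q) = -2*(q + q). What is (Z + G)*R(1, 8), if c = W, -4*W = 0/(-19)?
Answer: 29152/13 ≈ 2242.5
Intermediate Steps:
W = 0 (W = -0/(-19) = -0*(-1)/19 = -1/4*0 = 0)
R(t, q) = -4*q
Z = -1/13 (Z = 1/(-13) = -1/13 ≈ -0.076923)
c = 0
G = -70 (G = 7*(0 - 10) = 7*(-10) = -70)
(Z + G)*R(1, 8) = (-1/13 - 70)*(-4*8) = -911/13*(-32) = 29152/13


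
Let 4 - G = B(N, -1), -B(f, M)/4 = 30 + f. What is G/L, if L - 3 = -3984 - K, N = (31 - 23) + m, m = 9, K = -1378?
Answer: -192/2603 ≈ -0.073761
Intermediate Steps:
N = 17 (N = (31 - 23) + 9 = 8 + 9 = 17)
B(f, M) = -120 - 4*f (B(f, M) = -4*(30 + f) = -120 - 4*f)
L = -2603 (L = 3 + (-3984 - 1*(-1378)) = 3 + (-3984 + 1378) = 3 - 2606 = -2603)
G = 192 (G = 4 - (-120 - 4*17) = 4 - (-120 - 68) = 4 - 1*(-188) = 4 + 188 = 192)
G/L = 192/(-2603) = 192*(-1/2603) = -192/2603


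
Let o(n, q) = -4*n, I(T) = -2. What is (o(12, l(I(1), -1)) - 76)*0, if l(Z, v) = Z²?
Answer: 0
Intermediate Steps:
(o(12, l(I(1), -1)) - 76)*0 = (-4*12 - 76)*0 = (-48 - 76)*0 = -124*0 = 0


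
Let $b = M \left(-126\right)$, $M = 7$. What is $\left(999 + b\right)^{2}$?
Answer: $13689$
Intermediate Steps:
$b = -882$ ($b = 7 \left(-126\right) = -882$)
$\left(999 + b\right)^{2} = \left(999 - 882\right)^{2} = 117^{2} = 13689$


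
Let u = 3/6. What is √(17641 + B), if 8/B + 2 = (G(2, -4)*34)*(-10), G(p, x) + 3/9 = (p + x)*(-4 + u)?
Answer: √204289954333/3403 ≈ 132.82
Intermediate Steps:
u = ½ (u = 3*(⅙) = ½ ≈ 0.50000)
G(p, x) = -⅓ - 7*p/2 - 7*x/2 (G(p, x) = -⅓ + (p + x)*(-4 + ½) = -⅓ + (p + x)*(-7/2) = -⅓ + (-7*p/2 - 7*x/2) = -⅓ - 7*p/2 - 7*x/2)
B = -12/3403 (B = 8/(-2 + ((-⅓ - 7/2*2 - 7/2*(-4))*34)*(-10)) = 8/(-2 + ((-⅓ - 7 + 14)*34)*(-10)) = 8/(-2 + ((20/3)*34)*(-10)) = 8/(-2 + (680/3)*(-10)) = 8/(-2 - 6800/3) = 8/(-6806/3) = 8*(-3/6806) = -12/3403 ≈ -0.0035263)
√(17641 + B) = √(17641 - 12/3403) = √(60032311/3403) = √204289954333/3403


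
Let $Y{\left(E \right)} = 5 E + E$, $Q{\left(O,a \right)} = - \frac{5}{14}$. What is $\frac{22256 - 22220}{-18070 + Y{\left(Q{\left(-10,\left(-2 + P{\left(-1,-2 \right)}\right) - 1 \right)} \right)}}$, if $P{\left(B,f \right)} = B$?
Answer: $- \frac{252}{126505} \approx -0.001992$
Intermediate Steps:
$Q{\left(O,a \right)} = - \frac{5}{14}$ ($Q{\left(O,a \right)} = \left(-5\right) \frac{1}{14} = - \frac{5}{14}$)
$Y{\left(E \right)} = 6 E$
$\frac{22256 - 22220}{-18070 + Y{\left(Q{\left(-10,\left(-2 + P{\left(-1,-2 \right)}\right) - 1 \right)} \right)}} = \frac{22256 - 22220}{-18070 + 6 \left(- \frac{5}{14}\right)} = \frac{36}{-18070 - \frac{15}{7}} = \frac{36}{- \frac{126505}{7}} = 36 \left(- \frac{7}{126505}\right) = - \frac{252}{126505}$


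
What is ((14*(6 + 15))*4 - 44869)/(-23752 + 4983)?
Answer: 43693/18769 ≈ 2.3279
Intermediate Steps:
((14*(6 + 15))*4 - 44869)/(-23752 + 4983) = ((14*21)*4 - 44869)/(-18769) = (294*4 - 44869)*(-1/18769) = (1176 - 44869)*(-1/18769) = -43693*(-1/18769) = 43693/18769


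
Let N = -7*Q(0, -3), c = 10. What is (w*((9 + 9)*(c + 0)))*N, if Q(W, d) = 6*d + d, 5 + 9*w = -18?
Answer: -67620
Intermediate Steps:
w = -23/9 (w = -5/9 + (⅑)*(-18) = -5/9 - 2 = -23/9 ≈ -2.5556)
Q(W, d) = 7*d
N = 147 (N = -49*(-3) = -7*(-21) = 147)
(w*((9 + 9)*(c + 0)))*N = -23*(9 + 9)*(10 + 0)/9*147 = -46*10*147 = -23/9*180*147 = -460*147 = -67620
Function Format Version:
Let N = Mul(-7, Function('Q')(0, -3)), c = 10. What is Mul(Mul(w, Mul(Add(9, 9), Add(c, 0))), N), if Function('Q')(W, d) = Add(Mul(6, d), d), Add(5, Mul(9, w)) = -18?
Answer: -67620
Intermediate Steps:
w = Rational(-23, 9) (w = Add(Rational(-5, 9), Mul(Rational(1, 9), -18)) = Add(Rational(-5, 9), -2) = Rational(-23, 9) ≈ -2.5556)
Function('Q')(W, d) = Mul(7, d)
N = 147 (N = Mul(-7, Mul(7, -3)) = Mul(-7, -21) = 147)
Mul(Mul(w, Mul(Add(9, 9), Add(c, 0))), N) = Mul(Mul(Rational(-23, 9), Mul(Add(9, 9), Add(10, 0))), 147) = Mul(Mul(Rational(-23, 9), Mul(18, 10)), 147) = Mul(Mul(Rational(-23, 9), 180), 147) = Mul(-460, 147) = -67620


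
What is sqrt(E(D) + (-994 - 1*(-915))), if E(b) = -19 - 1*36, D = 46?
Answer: I*sqrt(134) ≈ 11.576*I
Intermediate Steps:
E(b) = -55 (E(b) = -19 - 36 = -55)
sqrt(E(D) + (-994 - 1*(-915))) = sqrt(-55 + (-994 - 1*(-915))) = sqrt(-55 + (-994 + 915)) = sqrt(-55 - 79) = sqrt(-134) = I*sqrt(134)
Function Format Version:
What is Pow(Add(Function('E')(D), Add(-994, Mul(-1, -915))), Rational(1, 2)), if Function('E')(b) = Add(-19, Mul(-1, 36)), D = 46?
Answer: Mul(I, Pow(134, Rational(1, 2))) ≈ Mul(11.576, I)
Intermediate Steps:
Function('E')(b) = -55 (Function('E')(b) = Add(-19, -36) = -55)
Pow(Add(Function('E')(D), Add(-994, Mul(-1, -915))), Rational(1, 2)) = Pow(Add(-55, Add(-994, Mul(-1, -915))), Rational(1, 2)) = Pow(Add(-55, Add(-994, 915)), Rational(1, 2)) = Pow(Add(-55, -79), Rational(1, 2)) = Pow(-134, Rational(1, 2)) = Mul(I, Pow(134, Rational(1, 2)))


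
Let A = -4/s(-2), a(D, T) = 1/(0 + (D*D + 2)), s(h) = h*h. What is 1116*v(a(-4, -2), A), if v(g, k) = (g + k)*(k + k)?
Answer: 2108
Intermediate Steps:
s(h) = h²
a(D, T) = 1/(2 + D²) (a(D, T) = 1/(0 + (D² + 2)) = 1/(0 + (2 + D²)) = 1/(2 + D²))
A = -1 (A = -4/((-2)²) = -4/4 = -4*¼ = -1)
v(g, k) = 2*k*(g + k) (v(g, k) = (g + k)*(2*k) = 2*k*(g + k))
1116*v(a(-4, -2), A) = 1116*(2*(-1)*(1/(2 + (-4)²) - 1)) = 1116*(2*(-1)*(1/(2 + 16) - 1)) = 1116*(2*(-1)*(1/18 - 1)) = 1116*(2*(-1)*(-17/18)) = 1116*(17/9) = 2108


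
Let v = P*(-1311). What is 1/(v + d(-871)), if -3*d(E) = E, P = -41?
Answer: 3/162124 ≈ 1.8504e-5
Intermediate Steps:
d(E) = -E/3
v = 53751 (v = -41*(-1311) = 53751)
1/(v + d(-871)) = 1/(53751 - 1/3*(-871)) = 1/(53751 + 871/3) = 1/(162124/3) = 3/162124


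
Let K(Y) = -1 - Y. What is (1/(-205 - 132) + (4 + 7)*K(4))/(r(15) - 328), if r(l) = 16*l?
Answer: 2317/3707 ≈ 0.62503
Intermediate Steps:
(1/(-205 - 132) + (4 + 7)*K(4))/(r(15) - 328) = (1/(-205 - 132) + (4 + 7)*(-1 - 1*4))/(16*15 - 328) = (1/(-337) + 11*(-1 - 4))/(240 - 328) = (-1/337 + 11*(-5))/(-88) = (-1/337 - 55)*(-1/88) = -18536/337*(-1/88) = 2317/3707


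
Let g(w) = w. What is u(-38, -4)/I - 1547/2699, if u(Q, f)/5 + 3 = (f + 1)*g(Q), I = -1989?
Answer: -1524976/1789437 ≈ -0.85221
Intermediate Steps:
u(Q, f) = -15 + 5*Q*(1 + f) (u(Q, f) = -15 + 5*((f + 1)*Q) = -15 + 5*((1 + f)*Q) = -15 + 5*(Q*(1 + f)) = -15 + 5*Q*(1 + f))
u(-38, -4)/I - 1547/2699 = (-15 + 5*(-38) + 5*(-38)*(-4))/(-1989) - 1547/2699 = (-15 - 190 + 760)*(-1/1989) - 1547*1/2699 = 555*(-1/1989) - 1547/2699 = -185/663 - 1547/2699 = -1524976/1789437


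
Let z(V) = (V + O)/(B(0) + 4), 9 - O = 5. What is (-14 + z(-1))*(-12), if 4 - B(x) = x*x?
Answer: 327/2 ≈ 163.50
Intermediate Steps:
O = 4 (O = 9 - 1*5 = 9 - 5 = 4)
B(x) = 4 - x² (B(x) = 4 - x*x = 4 - x²)
z(V) = ½ + V/8 (z(V) = (V + 4)/((4 - 1*0²) + 4) = (4 + V)/((4 - 1*0) + 4) = (4 + V)/((4 + 0) + 4) = (4 + V)/(4 + 4) = (4 + V)/8 = (4 + V)*(⅛) = ½ + V/8)
(-14 + z(-1))*(-12) = (-14 + (½ + (⅛)*(-1)))*(-12) = (-14 + (½ - ⅛))*(-12) = (-14 + 3/8)*(-12) = -109/8*(-12) = 327/2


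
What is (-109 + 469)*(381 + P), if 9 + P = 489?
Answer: 309960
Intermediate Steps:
P = 480 (P = -9 + 489 = 480)
(-109 + 469)*(381 + P) = (-109 + 469)*(381 + 480) = 360*861 = 309960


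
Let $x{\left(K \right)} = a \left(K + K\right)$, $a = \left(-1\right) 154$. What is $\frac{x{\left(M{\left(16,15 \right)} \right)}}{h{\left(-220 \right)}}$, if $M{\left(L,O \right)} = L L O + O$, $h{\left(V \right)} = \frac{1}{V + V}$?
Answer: $522429600$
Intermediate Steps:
$a = -154$
$h{\left(V \right)} = \frac{1}{2 V}$
$M{\left(L,O \right)} = O + O L^{2}$ ($M{\left(L,O \right)} = L^{2} O + O = O L^{2} + O = O + O L^{2}$)
$x{\left(K \right)} = - 308 K$ ($x{\left(K \right)} = - 154 \left(K + K\right) = - 154 \cdot 2 K = - 308 K$)
$\frac{x{\left(M{\left(16,15 \right)} \right)}}{h{\left(-220 \right)}} = \frac{\left(-308\right) 15 \left(1 + 16^{2}\right)}{\frac{1}{2} \frac{1}{-220}} = \frac{\left(-308\right) 15 \left(1 + 256\right)}{\frac{1}{2} \left(- \frac{1}{220}\right)} = \frac{\left(-308\right) 15 \cdot 257}{- \frac{1}{440}} = \left(-308\right) 3855 \left(-440\right) = \left(-1187340\right) \left(-440\right) = 522429600$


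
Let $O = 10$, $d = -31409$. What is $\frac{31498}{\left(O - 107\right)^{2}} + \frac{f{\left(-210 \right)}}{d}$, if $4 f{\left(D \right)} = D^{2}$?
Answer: $\frac{18073193}{6031169} \approx 2.9966$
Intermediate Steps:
$f{\left(D \right)} = \frac{D^{2}}{4}$
$\frac{31498}{\left(O - 107\right)^{2}} + \frac{f{\left(-210 \right)}}{d} = \frac{31498}{\left(10 - 107\right)^{2}} + \frac{\frac{1}{4} \left(-210\right)^{2}}{-31409} = \frac{31498}{\left(-97\right)^{2}} + \frac{1}{4} \cdot 44100 \left(- \frac{1}{31409}\right) = \frac{31498}{9409} + 11025 \left(- \frac{1}{31409}\right) = 31498 \cdot \frac{1}{9409} - \frac{225}{641} = \frac{31498}{9409} - \frac{225}{641} = \frac{18073193}{6031169}$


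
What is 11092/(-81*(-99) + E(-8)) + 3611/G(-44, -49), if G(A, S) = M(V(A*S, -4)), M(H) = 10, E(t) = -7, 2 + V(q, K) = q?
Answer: 7260563/20030 ≈ 362.48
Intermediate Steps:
V(q, K) = -2 + q
G(A, S) = 10
11092/(-81*(-99) + E(-8)) + 3611/G(-44, -49) = 11092/(-81*(-99) - 7) + 3611/10 = 11092/(8019 - 7) + 3611*(⅒) = 11092/8012 + 3611/10 = 11092*(1/8012) + 3611/10 = 2773/2003 + 3611/10 = 7260563/20030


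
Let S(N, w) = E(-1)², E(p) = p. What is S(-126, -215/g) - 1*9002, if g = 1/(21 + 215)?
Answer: -9001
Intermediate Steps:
g = 1/236 ≈ 0.0042373
S(N, w) = 1 (S(N, w) = (-1)² = 1)
S(-126, -215/g) - 1*9002 = 1 - 1*9002 = 1 - 9002 = -9001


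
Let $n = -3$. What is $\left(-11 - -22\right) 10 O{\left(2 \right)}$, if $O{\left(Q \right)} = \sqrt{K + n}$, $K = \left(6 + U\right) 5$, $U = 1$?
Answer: $440 \sqrt{2} \approx 622.25$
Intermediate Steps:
$K = 35$ ($K = \left(6 + 1\right) 5 = 7 \cdot 5 = 35$)
$O{\left(Q \right)} = 4 \sqrt{2}$ ($O{\left(Q \right)} = \sqrt{35 - 3} = \sqrt{32} = 4 \sqrt{2}$)
$\left(-11 - -22\right) 10 O{\left(2 \right)} = \left(-11 - -22\right) 10 \cdot 4 \sqrt{2} = \left(-11 + 22\right) 10 \cdot 4 \sqrt{2} = 11 \cdot 10 \cdot 4 \sqrt{2} = 110 \cdot 4 \sqrt{2} = 440 \sqrt{2}$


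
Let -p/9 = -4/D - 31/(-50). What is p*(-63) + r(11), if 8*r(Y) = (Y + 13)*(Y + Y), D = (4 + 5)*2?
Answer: 14577/50 ≈ 291.54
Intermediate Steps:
D = 18 (D = 9*2 = 18)
r(Y) = Y*(13 + Y)/4 (r(Y) = ((Y + 13)*(Y + Y))/8 = ((13 + Y)*(2*Y))/8 = (2*Y*(13 + Y))/8 = Y*(13 + Y)/4)
p = -179/50 (p = -9*(-4/18 - 31/(-50)) = -9*(-4*1/18 - 31*(-1/50)) = -9*(-2/9 + 31/50) = -9*179/450 = -179/50 ≈ -3.5800)
p*(-63) + r(11) = -179/50*(-63) + (¼)*11*(13 + 11) = 11277/50 + (¼)*11*24 = 11277/50 + 66 = 14577/50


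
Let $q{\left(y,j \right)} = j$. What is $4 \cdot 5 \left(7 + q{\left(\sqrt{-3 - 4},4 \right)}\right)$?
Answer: $220$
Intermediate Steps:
$4 \cdot 5 \left(7 + q{\left(\sqrt{-3 - 4},4 \right)}\right) = 4 \cdot 5 \left(7 + 4\right) = 20 \cdot 11 = 220$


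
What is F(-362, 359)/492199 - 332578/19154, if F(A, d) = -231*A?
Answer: -81046431617/4713789823 ≈ -17.193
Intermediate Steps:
F(-362, 359)/492199 - 332578/19154 = -231*(-362)/492199 - 332578/19154 = 83622*(1/492199) - 332578*1/19154 = 83622/492199 - 166289/9577 = -81046431617/4713789823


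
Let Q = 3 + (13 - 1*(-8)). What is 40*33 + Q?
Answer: 1344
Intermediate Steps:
Q = 24 (Q = 3 + (13 + 8) = 3 + 21 = 24)
40*33 + Q = 40*33 + 24 = 1320 + 24 = 1344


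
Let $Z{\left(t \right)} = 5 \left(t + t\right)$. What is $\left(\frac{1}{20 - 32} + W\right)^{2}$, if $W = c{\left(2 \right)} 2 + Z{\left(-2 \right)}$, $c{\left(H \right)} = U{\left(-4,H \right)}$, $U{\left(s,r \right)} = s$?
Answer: $\frac{113569}{144} \approx 788.67$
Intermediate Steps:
$c{\left(H \right)} = -4$
$Z{\left(t \right)} = 10 t$ ($Z{\left(t \right)} = 5 \cdot 2 t = 10 t$)
$W = -28$ ($W = \left(-4\right) 2 + 10 \left(-2\right) = -8 - 20 = -28$)
$\left(\frac{1}{20 - 32} + W\right)^{2} = \left(\frac{1}{20 - 32} - 28\right)^{2} = \left(\frac{1}{-12} - 28\right)^{2} = \left(- \frac{1}{12} - 28\right)^{2} = \left(- \frac{337}{12}\right)^{2} = \frac{113569}{144}$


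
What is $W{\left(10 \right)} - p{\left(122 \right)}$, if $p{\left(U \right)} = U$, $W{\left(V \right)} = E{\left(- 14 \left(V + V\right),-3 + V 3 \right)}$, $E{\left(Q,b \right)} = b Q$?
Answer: $-7682$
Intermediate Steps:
$E{\left(Q,b \right)} = Q b$
$W{\left(V \right)} = - 28 V \left(-3 + 3 V\right)$ ($W{\left(V \right)} = - 14 \left(V + V\right) \left(-3 + V 3\right) = - 14 \cdot 2 V \left(-3 + 3 V\right) = - 28 V \left(-3 + 3 V\right)$)
$W{\left(10 \right)} - p{\left(122 \right)} = 84 \cdot 10 \left(1 - 10\right) - 122 = 84 \cdot 10 \left(-9\right) - 122 = -7560 - 122 = -7682$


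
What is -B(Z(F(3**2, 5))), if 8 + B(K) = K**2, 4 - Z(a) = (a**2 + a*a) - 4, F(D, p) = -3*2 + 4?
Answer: 8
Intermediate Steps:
F(D, p) = -2 (F(D, p) = -6 + 4 = -2)
Z(a) = 8 - 2*a**2 (Z(a) = 4 - ((a**2 + a*a) - 4) = 4 - ((a**2 + a**2) - 4) = 4 - (2*a**2 - 4) = 4 - (-4 + 2*a**2) = 4 + (4 - 2*a**2) = 8 - 2*a**2)
B(K) = -8 + K**2
-B(Z(F(3**2, 5))) = -(-8 + (8 - 2*(-2)**2)**2) = -(-8 + (8 - 2*4)**2) = -(-8 + (8 - 8)**2) = -(-8 + 0**2) = -(-8 + 0) = -1*(-8) = 8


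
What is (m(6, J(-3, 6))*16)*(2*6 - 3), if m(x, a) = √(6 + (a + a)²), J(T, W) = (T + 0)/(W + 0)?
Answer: 144*√7 ≈ 380.99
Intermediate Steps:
J(T, W) = T/W
m(x, a) = √(6 + 4*a²) (m(x, a) = √(6 + (2*a)²) = √(6 + 4*a²))
(m(6, J(-3, 6))*16)*(2*6 - 3) = (√(6 + 4*(-3/6)²)*16)*(2*6 - 3) = (√(6 + 4*(-3*⅙)²)*16)*(12 - 3) = (√(6 + 4*(-½)²)*16)*9 = (√(6 + 4*(¼))*16)*9 = (√(6 + 1)*16)*9 = (√7*16)*9 = (16*√7)*9 = 144*√7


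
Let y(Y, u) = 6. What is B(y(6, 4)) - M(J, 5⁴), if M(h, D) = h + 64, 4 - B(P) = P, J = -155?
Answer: 89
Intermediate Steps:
B(P) = 4 - P
M(h, D) = 64 + h
B(y(6, 4)) - M(J, 5⁴) = (4 - 1*6) - (64 - 155) = (4 - 6) - 1*(-91) = -2 + 91 = 89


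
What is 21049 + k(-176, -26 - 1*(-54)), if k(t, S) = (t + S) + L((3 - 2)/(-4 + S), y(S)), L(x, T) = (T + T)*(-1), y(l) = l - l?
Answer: 20901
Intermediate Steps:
y(l) = 0
L(x, T) = -2*T (L(x, T) = (2*T)*(-1) = -2*T)
k(t, S) = S + t (k(t, S) = (t + S) - 2*0 = (S + t) + 0 = S + t)
21049 + k(-176, -26 - 1*(-54)) = 21049 + ((-26 - 1*(-54)) - 176) = 21049 + ((-26 + 54) - 176) = 21049 + (28 - 176) = 21049 - 148 = 20901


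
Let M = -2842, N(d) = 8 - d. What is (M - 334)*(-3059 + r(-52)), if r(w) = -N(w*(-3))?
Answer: 9245336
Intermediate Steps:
r(w) = -8 - 3*w (r(w) = -(8 - w*(-3)) = -(8 - (-3)*w) = -(8 + 3*w) = -8 - 3*w)
(M - 334)*(-3059 + r(-52)) = (-2842 - 334)*(-3059 + (-8 - 3*(-52))) = -3176*(-3059 + (-8 + 156)) = -3176*(-3059 + 148) = -3176*(-2911) = 9245336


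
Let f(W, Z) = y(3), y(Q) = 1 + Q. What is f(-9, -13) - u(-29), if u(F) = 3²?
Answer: -5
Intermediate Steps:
u(F) = 9
f(W, Z) = 4 (f(W, Z) = 1 + 3 = 4)
f(-9, -13) - u(-29) = 4 - 1*9 = 4 - 9 = -5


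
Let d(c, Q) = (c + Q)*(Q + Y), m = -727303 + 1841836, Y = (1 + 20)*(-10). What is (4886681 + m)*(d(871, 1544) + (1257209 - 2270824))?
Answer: 13250650505930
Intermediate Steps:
Y = -210 (Y = 21*(-10) = -210)
m = 1114533
d(c, Q) = (-210 + Q)*(Q + c) (d(c, Q) = (c + Q)*(Q - 210) = (Q + c)*(-210 + Q) = (-210 + Q)*(Q + c))
(4886681 + m)*(d(871, 1544) + (1257209 - 2270824)) = (4886681 + 1114533)*((1544**2 - 210*1544 - 210*871 + 1544*871) + (1257209 - 2270824)) = 6001214*((2383936 - 324240 - 182910 + 1344824) - 1013615) = 6001214*(3221610 - 1013615) = 6001214*2207995 = 13250650505930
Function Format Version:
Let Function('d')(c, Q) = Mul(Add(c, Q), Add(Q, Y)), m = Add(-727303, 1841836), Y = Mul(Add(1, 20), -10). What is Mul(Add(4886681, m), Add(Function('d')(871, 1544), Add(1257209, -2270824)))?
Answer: 13250650505930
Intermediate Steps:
Y = -210 (Y = Mul(21, -10) = -210)
m = 1114533
Function('d')(c, Q) = Mul(Add(-210, Q), Add(Q, c)) (Function('d')(c, Q) = Mul(Add(c, Q), Add(Q, -210)) = Mul(Add(Q, c), Add(-210, Q)) = Mul(Add(-210, Q), Add(Q, c)))
Mul(Add(4886681, m), Add(Function('d')(871, 1544), Add(1257209, -2270824))) = Mul(Add(4886681, 1114533), Add(Add(Pow(1544, 2), Mul(-210, 1544), Mul(-210, 871), Mul(1544, 871)), Add(1257209, -2270824))) = Mul(6001214, Add(Add(2383936, -324240, -182910, 1344824), -1013615)) = Mul(6001214, Add(3221610, -1013615)) = Mul(6001214, 2207995) = 13250650505930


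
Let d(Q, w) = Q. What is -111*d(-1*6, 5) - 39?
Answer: 627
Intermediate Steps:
-111*d(-1*6, 5) - 39 = -(-111)*6 - 39 = -111*(-6) - 39 = 666 - 39 = 627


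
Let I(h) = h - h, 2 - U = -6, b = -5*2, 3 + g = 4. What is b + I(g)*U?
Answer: -10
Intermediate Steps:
g = 1 (g = -3 + 4 = 1)
b = -10
U = 8 (U = 2 - 1*(-6) = 2 + 6 = 8)
I(h) = 0
b + I(g)*U = -10 + 0*8 = -10 + 0 = -10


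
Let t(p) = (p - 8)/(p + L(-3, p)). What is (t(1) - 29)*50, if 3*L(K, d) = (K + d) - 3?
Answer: -925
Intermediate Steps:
L(K, d) = -1 + K/3 + d/3 (L(K, d) = ((K + d) - 3)/3 = (-3 + K + d)/3 = -1 + K/3 + d/3)
t(p) = (-8 + p)/(-2 + 4*p/3) (t(p) = (p - 8)/(p + (-1 + (⅓)*(-3) + p/3)) = (-8 + p)/(p + (-1 - 1 + p/3)) = (-8 + p)/(p + (-2 + p/3)) = (-8 + p)/(-2 + 4*p/3))
(t(1) - 29)*50 = (3*(-8 + 1)/(2*(-3 + 2*1)) - 29)*50 = ((3/2)*(-7)/(-3 + 2) - 29)*50 = ((3/2)*(-7)/(-1) - 29)*50 = ((3/2)*(-1)*(-7) - 29)*50 = (21/2 - 29)*50 = -37/2*50 = -925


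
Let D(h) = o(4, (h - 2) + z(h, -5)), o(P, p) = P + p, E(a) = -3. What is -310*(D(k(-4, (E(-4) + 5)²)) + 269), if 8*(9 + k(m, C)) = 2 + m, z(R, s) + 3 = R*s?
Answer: -94550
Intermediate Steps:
z(R, s) = -3 + R*s
k(m, C) = -35/4 + m/8 (k(m, C) = -9 + (2 + m)/8 = -9 + (¼ + m/8) = -35/4 + m/8)
D(h) = -1 - 4*h (D(h) = 4 + ((h - 2) + (-3 + h*(-5))) = 4 + ((-2 + h) + (-3 - 5*h)) = 4 + (-5 - 4*h) = -1 - 4*h)
-310*(D(k(-4, (E(-4) + 5)²)) + 269) = -310*((-1 - 4*(-35/4 + (⅛)*(-4))) + 269) = -310*((-1 - 4*(-35/4 - ½)) + 269) = -310*((-1 - 4*(-37/4)) + 269) = -310*((-1 + 37) + 269) = -310*(36 + 269) = -310*305 = -94550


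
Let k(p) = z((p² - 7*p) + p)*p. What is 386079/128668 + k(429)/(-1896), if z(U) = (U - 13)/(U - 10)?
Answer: 2558574413825/922234516402 ≈ 2.7743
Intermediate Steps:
z(U) = (-13 + U)/(-10 + U)
k(p) = p*(-13 + p² - 6*p)/(-10 + p² - 6*p) (k(p) = ((-13 + ((p² - 7*p) + p))/(-10 + ((p² - 7*p) + p)))*p = ((-13 + (p² - 6*p))/(-10 + (p² - 6*p)))*p = ((-13 + p² - 6*p)/(-10 + p² - 6*p))*p = p*(-13 + p² - 6*p)/(-10 + p² - 6*p))
386079/128668 + k(429)/(-1896) = 386079/128668 + (429*(-13 + 429*(-6 + 429))/(-10 + 429*(-6 + 429)))/(-1896) = 386079*(1/128668) + (429*(-13 + 429*423)/(-10 + 429*423))*(-1/1896) = 386079/128668 + (429*(-13 + 181467)/(-10 + 181467))*(-1/1896) = 386079/128668 + (429*181454/181457)*(-1/1896) = 386079/128668 + (429*(1/181457)*181454)*(-1/1896) = 386079/128668 + (77843766/181457)*(-1/1896) = 386079/128668 - 12973961/57340412 = 2558574413825/922234516402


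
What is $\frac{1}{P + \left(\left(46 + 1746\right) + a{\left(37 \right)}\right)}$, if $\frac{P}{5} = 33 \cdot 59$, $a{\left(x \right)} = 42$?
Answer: $\frac{1}{11569} \approx 8.6438 \cdot 10^{-5}$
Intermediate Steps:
$P = 9735$ ($P = 5 \cdot 33 \cdot 59 = 5 \cdot 1947 = 9735$)
$\frac{1}{P + \left(\left(46 + 1746\right) + a{\left(37 \right)}\right)} = \frac{1}{9735 + \left(\left(46 + 1746\right) + 42\right)} = \frac{1}{9735 + \left(1792 + 42\right)} = \frac{1}{9735 + 1834} = \frac{1}{11569}$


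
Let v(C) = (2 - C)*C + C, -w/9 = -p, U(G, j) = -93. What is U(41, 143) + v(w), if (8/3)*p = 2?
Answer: -1893/16 ≈ -118.31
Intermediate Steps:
p = ¾ (p = (3/8)*2 = ¾ ≈ 0.75000)
w = 27/4 (w = -(-9)*3/4 = -9*(-¾) = 27/4 ≈ 6.7500)
v(C) = C + C*(2 - C) (v(C) = C*(2 - C) + C = C + C*(2 - C))
U(41, 143) + v(w) = -93 + 27*(3 - 1*27/4)/4 = -93 + 27*(3 - 27/4)/4 = -93 + (27/4)*(-15/4) = -93 - 405/16 = -1893/16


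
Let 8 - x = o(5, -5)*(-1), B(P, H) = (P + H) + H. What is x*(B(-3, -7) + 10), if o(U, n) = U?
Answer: -91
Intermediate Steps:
B(P, H) = P + 2*H (B(P, H) = (H + P) + H = P + 2*H)
x = 13 (x = 8 - 5*(-1) = 8 - 1*(-5) = 8 + 5 = 13)
x*(B(-3, -7) + 10) = 13*((-3 + 2*(-7)) + 10) = 13*((-3 - 14) + 10) = 13*(-17 + 10) = 13*(-7) = -91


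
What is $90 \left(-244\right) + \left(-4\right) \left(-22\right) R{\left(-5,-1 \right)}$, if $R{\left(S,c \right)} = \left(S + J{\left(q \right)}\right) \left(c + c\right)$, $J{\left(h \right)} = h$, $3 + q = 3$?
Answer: $-21080$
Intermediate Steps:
$q = 0$ ($q = -3 + 3 = 0$)
$R{\left(S,c \right)} = 2 S c$ ($R{\left(S,c \right)} = \left(S + 0\right) \left(c + c\right) = S 2 c = 2 S c$)
$90 \left(-244\right) + \left(-4\right) \left(-22\right) R{\left(-5,-1 \right)} = 90 \left(-244\right) + \left(-4\right) \left(-22\right) 2 \left(-5\right) \left(-1\right) = -21960 + 88 \cdot 10 = -21960 + 880 = -21080$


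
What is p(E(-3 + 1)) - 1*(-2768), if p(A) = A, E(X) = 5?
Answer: 2773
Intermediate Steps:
p(E(-3 + 1)) - 1*(-2768) = 5 - 1*(-2768) = 5 + 2768 = 2773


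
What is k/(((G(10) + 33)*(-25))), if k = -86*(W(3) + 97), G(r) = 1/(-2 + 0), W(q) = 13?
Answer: 3784/325 ≈ 11.643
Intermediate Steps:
G(r) = -½ (G(r) = 1/(-2) = -½)
k = -9460 (k = -86*(13 + 97) = -86*110 = -9460)
k/(((G(10) + 33)*(-25))) = -9460*(-1/(25*(-½ + 33))) = -9460/((65/2)*(-25)) = -9460/(-1625/2) = -9460*(-2/1625) = 3784/325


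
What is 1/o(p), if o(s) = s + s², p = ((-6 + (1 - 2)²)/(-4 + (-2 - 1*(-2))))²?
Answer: 256/1025 ≈ 0.24976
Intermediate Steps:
p = 25/16 (p = ((-6 + (-1)²)/(-4 + (-2 + 2)))² = ((-6 + 1)/(-4 + 0))² = (-5/(-4))² = (-5*(-¼))² = (5/4)² = 25/16 ≈ 1.5625)
1/o(p) = 1/(25*(1 + 25/16)/16) = 1/((25/16)*(41/16)) = 1/(1025/256) = 256/1025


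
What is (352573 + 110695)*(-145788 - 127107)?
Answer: -126423520860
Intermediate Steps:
(352573 + 110695)*(-145788 - 127107) = 463268*(-272895) = -126423520860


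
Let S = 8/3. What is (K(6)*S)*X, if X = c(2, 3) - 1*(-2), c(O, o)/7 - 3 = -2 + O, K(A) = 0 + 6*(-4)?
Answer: -1472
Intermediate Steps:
K(A) = -24 (K(A) = 0 - 24 = -24)
c(O, o) = 7 + 7*O (c(O, o) = 21 + 7*(-2 + O) = 21 + (-14 + 7*O) = 7 + 7*O)
S = 8/3 (S = 8*(1/3) = 8/3 ≈ 2.6667)
X = 23 (X = (7 + 7*2) - 1*(-2) = (7 + 14) + 2 = 21 + 2 = 23)
(K(6)*S)*X = -24*8/3*23 = -64*23 = -1472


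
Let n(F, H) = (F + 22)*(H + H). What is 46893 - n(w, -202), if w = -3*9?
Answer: 44873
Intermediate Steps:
w = -27
n(F, H) = 2*H*(22 + F) (n(F, H) = (22 + F)*(2*H) = 2*H*(22 + F))
46893 - n(w, -202) = 46893 - 2*(-202)*(22 - 27) = 46893 - 2*(-202)*(-5) = 46893 - 1*2020 = 46893 - 2020 = 44873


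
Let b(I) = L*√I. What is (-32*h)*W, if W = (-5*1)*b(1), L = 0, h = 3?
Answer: 0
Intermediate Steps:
b(I) = 0 (b(I) = 0*√I = 0)
W = 0 (W = -5*1*0 = -5*0 = 0)
(-32*h)*W = -32*3*0 = -96*0 = 0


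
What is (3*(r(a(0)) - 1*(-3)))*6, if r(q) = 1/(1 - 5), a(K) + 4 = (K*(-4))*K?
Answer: 99/2 ≈ 49.500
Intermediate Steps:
a(K) = -4 - 4*K² (a(K) = -4 + (K*(-4))*K = -4 + (-4*K)*K = -4 - 4*K²)
r(q) = -¼ (r(q) = 1/(-4) = -¼)
(3*(r(a(0)) - 1*(-3)))*6 = (3*(-¼ - 1*(-3)))*6 = (3*(-¼ + 3))*6 = (3*(11/4))*6 = (33/4)*6 = 99/2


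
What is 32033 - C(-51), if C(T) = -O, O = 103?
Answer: 32136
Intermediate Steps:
C(T) = -103 (C(T) = -1*103 = -103)
32033 - C(-51) = 32033 - 1*(-103) = 32033 + 103 = 32136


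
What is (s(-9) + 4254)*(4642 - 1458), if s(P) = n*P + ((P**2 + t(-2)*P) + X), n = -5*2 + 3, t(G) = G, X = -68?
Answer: 13844032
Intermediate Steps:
n = -7 (n = -10 + 3 = -7)
s(P) = -68 + P**2 - 9*P (s(P) = -7*P + ((P**2 - 2*P) - 68) = -7*P + (-68 + P**2 - 2*P) = -68 + P**2 - 9*P)
(s(-9) + 4254)*(4642 - 1458) = ((-68 + (-9)**2 - 9*(-9)) + 4254)*(4642 - 1458) = ((-68 + 81 + 81) + 4254)*3184 = (94 + 4254)*3184 = 4348*3184 = 13844032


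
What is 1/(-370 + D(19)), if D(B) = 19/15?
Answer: -15/5531 ≈ -0.0027120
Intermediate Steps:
D(B) = 19/15 (D(B) = 19*(1/15) = 19/15)
1/(-370 + D(19)) = 1/(-370 + 19/15) = 1/(-5531/15) = -15/5531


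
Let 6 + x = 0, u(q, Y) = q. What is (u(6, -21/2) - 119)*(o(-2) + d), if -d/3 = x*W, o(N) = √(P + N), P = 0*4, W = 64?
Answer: -130176 - 113*I*√2 ≈ -1.3018e+5 - 159.81*I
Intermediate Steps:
P = 0
o(N) = √N (o(N) = √(0 + N) = √N)
x = -6 (x = -6 + 0 = -6)
d = 1152 (d = -(-18)*64 = -3*(-384) = 1152)
(u(6, -21/2) - 119)*(o(-2) + d) = (6 - 119)*(√(-2) + 1152) = -113*(I*√2 + 1152) = -113*(1152 + I*√2) = -130176 - 113*I*√2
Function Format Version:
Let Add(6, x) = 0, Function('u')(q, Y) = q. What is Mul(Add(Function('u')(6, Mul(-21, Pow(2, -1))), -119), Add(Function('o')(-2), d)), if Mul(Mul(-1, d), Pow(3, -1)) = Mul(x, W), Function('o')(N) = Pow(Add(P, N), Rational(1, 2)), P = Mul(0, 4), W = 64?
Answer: Add(-130176, Mul(-113, I, Pow(2, Rational(1, 2)))) ≈ Add(-1.3018e+5, Mul(-159.81, I))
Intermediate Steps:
P = 0
Function('o')(N) = Pow(N, Rational(1, 2)) (Function('o')(N) = Pow(Add(0, N), Rational(1, 2)) = Pow(N, Rational(1, 2)))
x = -6 (x = Add(-6, 0) = -6)
d = 1152 (d = Mul(-3, Mul(-6, 64)) = Mul(-3, -384) = 1152)
Mul(Add(Function('u')(6, Mul(-21, Pow(2, -1))), -119), Add(Function('o')(-2), d)) = Mul(Add(6, -119), Add(Pow(-2, Rational(1, 2)), 1152)) = Mul(-113, Add(Mul(I, Pow(2, Rational(1, 2))), 1152)) = Mul(-113, Add(1152, Mul(I, Pow(2, Rational(1, 2))))) = Add(-130176, Mul(-113, I, Pow(2, Rational(1, 2))))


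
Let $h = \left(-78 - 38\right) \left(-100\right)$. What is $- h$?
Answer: $-11600$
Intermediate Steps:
$h = 11600$ ($h = \left(-116\right) \left(-100\right) = 11600$)
$- h = \left(-1\right) 11600 = -11600$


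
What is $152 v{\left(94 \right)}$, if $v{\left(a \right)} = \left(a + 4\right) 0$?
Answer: $0$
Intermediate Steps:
$v{\left(a \right)} = 0$ ($v{\left(a \right)} = \left(4 + a\right) 0 = 0$)
$152 v{\left(94 \right)} = 152 \cdot 0 = 0$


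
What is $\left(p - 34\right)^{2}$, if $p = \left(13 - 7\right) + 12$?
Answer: $256$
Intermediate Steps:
$p = 18$ ($p = 6 + 12 = 18$)
$\left(p - 34\right)^{2} = \left(18 - 34\right)^{2} = \left(-16\right)^{2} = 256$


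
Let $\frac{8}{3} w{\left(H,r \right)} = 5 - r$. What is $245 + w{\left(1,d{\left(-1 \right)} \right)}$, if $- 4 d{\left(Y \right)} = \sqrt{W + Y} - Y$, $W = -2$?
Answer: $\frac{7903}{32} + \frac{3 i \sqrt{3}}{32} \approx 246.97 + 0.16238 i$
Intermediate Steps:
$d{\left(Y \right)} = - \frac{\sqrt{-2 + Y}}{4} + \frac{Y}{4}$ ($d{\left(Y \right)} = - \frac{\sqrt{-2 + Y} - Y}{4} = - \frac{\sqrt{-2 + Y}}{4} + \frac{Y}{4}$)
$w{\left(H,r \right)} = \frac{15}{8} - \frac{3 r}{8}$ ($w{\left(H,r \right)} = \frac{3 \left(5 - r\right)}{8} = \frac{15}{8} - \frac{3 r}{8}$)
$245 + w{\left(1,d{\left(-1 \right)} \right)} = 245 + \left(\frac{15}{8} - \frac{3 \left(- \frac{\sqrt{-2 - 1}}{4} + \frac{1}{4} \left(-1\right)\right)}{8}\right) = 245 + \left(\frac{15}{8} - \frac{3 \left(- \frac{\sqrt{-3}}{4} - \frac{1}{4}\right)}{8}\right) = 245 + \left(\frac{15}{8} - \frac{3 \left(- \frac{i \sqrt{3}}{4} - \frac{1}{4}\right)}{8}\right) = 245 + \left(\frac{15}{8} - \frac{3 \left(- \frac{1}{4} - \frac{i \sqrt{3}}{4}\right)}{8}\right) = 245 + \left(\frac{15}{8} + \left(\frac{3}{32} + \frac{3 i \sqrt{3}}{32}\right)\right) = 245 + \left(\frac{63}{32} + \frac{3 i \sqrt{3}}{32}\right) = \frac{7903}{32} + \frac{3 i \sqrt{3}}{32}$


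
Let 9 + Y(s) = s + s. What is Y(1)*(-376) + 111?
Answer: 2743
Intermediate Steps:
Y(s) = -9 + 2*s (Y(s) = -9 + (s + s) = -9 + 2*s)
Y(1)*(-376) + 111 = (-9 + 2*1)*(-376) + 111 = (-9 + 2)*(-376) + 111 = -7*(-376) + 111 = 2632 + 111 = 2743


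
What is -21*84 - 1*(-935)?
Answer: -829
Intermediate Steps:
-21*84 - 1*(-935) = -1764 + 935 = -829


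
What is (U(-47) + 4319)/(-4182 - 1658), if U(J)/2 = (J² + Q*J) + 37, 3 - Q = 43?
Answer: -12571/5840 ≈ -2.1526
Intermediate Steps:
Q = -40 (Q = 3 - 1*43 = 3 - 43 = -40)
U(J) = 74 - 80*J + 2*J² (U(J) = 2*((J² - 40*J) + 37) = 2*(37 + J² - 40*J) = 74 - 80*J + 2*J²)
(U(-47) + 4319)/(-4182 - 1658) = ((74 - 80*(-47) + 2*(-47)²) + 4319)/(-4182 - 1658) = ((74 + 3760 + 2*2209) + 4319)/(-5840) = ((74 + 3760 + 4418) + 4319)*(-1/5840) = (8252 + 4319)*(-1/5840) = 12571*(-1/5840) = -12571/5840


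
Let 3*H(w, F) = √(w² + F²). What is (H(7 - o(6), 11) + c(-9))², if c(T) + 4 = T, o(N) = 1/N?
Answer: (234 - √6037)²/324 ≈ 75.402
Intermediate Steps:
c(T) = -4 + T
H(w, F) = √(F² + w²)/3 (H(w, F) = √(w² + F²)/3 = √(F² + w²)/3)
(H(7 - o(6), 11) + c(-9))² = (√(11² + (7 - 1/6)²)/3 + (-4 - 9))² = (√(121 + (7 - 1*⅙)²)/3 - 13)² = (√(121 + (7 - ⅙)²)/3 - 13)² = (√(121 + (41/6)²)/3 - 13)² = (√(121 + 1681/36)/3 - 13)² = (√(6037/36)/3 - 13)² = ((√6037/6)/3 - 13)² = (√6037/18 - 13)² = (-13 + √6037/18)²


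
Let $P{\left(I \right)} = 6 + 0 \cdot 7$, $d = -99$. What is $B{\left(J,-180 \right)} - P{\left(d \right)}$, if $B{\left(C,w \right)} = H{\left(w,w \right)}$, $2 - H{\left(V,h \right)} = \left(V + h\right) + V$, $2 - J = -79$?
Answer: $536$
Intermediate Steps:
$J = 81$ ($J = 2 - -79 = 2 + 79 = 81$)
$P{\left(I \right)} = 6$ ($P{\left(I \right)} = 6 + 0 = 6$)
$H{\left(V,h \right)} = 2 - h - 2 V$ ($H{\left(V,h \right)} = 2 - \left(\left(V + h\right) + V\right) = 2 - \left(h + 2 V\right) = 2 - h - 2 V$)
$B{\left(C,w \right)} = 2 - 3 w$ ($B{\left(C,w \right)} = 2 - w - 2 w = 2 - 3 w$)
$B{\left(J,-180 \right)} - P{\left(d \right)} = \left(2 - -540\right) - 6 = \left(2 + 540\right) - 6 = 542 - 6 = 536$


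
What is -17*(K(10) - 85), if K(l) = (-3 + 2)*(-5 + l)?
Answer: 1530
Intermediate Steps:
K(l) = 5 - l (K(l) = -(-5 + l) = 5 - l)
-17*(K(10) - 85) = -17*((5 - 1*10) - 85) = -17*((5 - 10) - 85) = -17*(-5 - 85) = -17*(-90) = 1530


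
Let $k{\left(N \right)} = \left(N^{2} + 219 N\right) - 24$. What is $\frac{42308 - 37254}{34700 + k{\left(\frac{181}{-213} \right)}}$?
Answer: $\frac{114647463}{782402549} \approx 0.14653$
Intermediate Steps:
$k{\left(N \right)} = -24 + N^{2} + 219 N$
$\frac{42308 - 37254}{34700 + k{\left(\frac{181}{-213} \right)}} = \frac{42308 - 37254}{34700 + \left(-24 + \left(\frac{181}{-213}\right)^{2} + 219 \frac{181}{-213}\right)} = \frac{5054}{34700 + \left(-24 + \left(181 \left(- \frac{1}{213}\right)\right)^{2} + 219 \cdot 181 \left(- \frac{1}{213}\right)\right)} = \frac{5054}{34700 + \left(-24 + \left(- \frac{181}{213}\right)^{2} + 219 \left(- \frac{181}{213}\right)\right)} = \frac{5054}{34700 - \frac{9499202}{45369}} = \frac{5054}{\frac{1564805098}{45369}} = 5054 \cdot \frac{45369}{1564805098} = \frac{114647463}{782402549}$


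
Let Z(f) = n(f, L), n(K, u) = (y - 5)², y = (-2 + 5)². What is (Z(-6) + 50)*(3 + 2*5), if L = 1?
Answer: 858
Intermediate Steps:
y = 9 (y = 3² = 9)
n(K, u) = 16 (n(K, u) = (9 - 5)² = 4² = 16)
Z(f) = 16
(Z(-6) + 50)*(3 + 2*5) = (16 + 50)*(3 + 2*5) = 66*(3 + 10) = 66*13 = 858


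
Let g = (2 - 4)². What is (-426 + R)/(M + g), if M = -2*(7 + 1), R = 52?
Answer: 187/6 ≈ 31.167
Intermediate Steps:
M = -16 (M = -2*8 = -16)
g = 4 (g = (-2)² = 4)
(-426 + R)/(M + g) = (-426 + 52)/(-16 + 4) = -374/(-12) = -374*(-1/12) = 187/6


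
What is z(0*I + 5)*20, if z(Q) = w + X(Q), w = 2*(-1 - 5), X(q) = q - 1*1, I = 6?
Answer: -160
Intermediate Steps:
X(q) = -1 + q (X(q) = q - 1 = -1 + q)
w = -12 (w = 2*(-6) = -12)
z(Q) = -13 + Q (z(Q) = -12 + (-1 + Q) = -13 + Q)
z(0*I + 5)*20 = (-13 + (0*6 + 5))*20 = (-13 + (0 + 5))*20 = (-13 + 5)*20 = -8*20 = -160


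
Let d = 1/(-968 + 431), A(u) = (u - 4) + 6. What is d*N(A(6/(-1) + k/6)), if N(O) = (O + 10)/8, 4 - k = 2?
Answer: -19/12888 ≈ -0.0014742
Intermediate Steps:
k = 2 (k = 4 - 1*2 = 4 - 2 = 2)
A(u) = 2 + u (A(u) = (-4 + u) + 6 = 2 + u)
N(O) = 5/4 + O/8 (N(O) = (10 + O)*(1/8) = 5/4 + O/8)
d = -1/537 (d = 1/(-537) = -1/537 ≈ -0.0018622)
d*N(A(6/(-1) + k/6)) = -(5/4 + (2 + (6/(-1) + 2/6))/8)/537 = -(5/4 + (2 + (6*(-1) + 2*(1/6)))/8)/537 = -(5/4 + (2 + (-6 + 1/3))/8)/537 = -(5/4 + (2 - 17/3)/8)/537 = -(5/4 + (1/8)*(-11/3))/537 = -(5/4 - 11/24)/537 = -1/537*19/24 = -19/12888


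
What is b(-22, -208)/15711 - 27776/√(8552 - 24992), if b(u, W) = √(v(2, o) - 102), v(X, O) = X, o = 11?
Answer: 2*I*(3425 + 18182864*√4110)/10762035 ≈ 216.63*I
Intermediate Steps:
b(u, W) = 10*I (b(u, W) = √(2 - 102) = √(-100) = 10*I)
b(-22, -208)/15711 - 27776/√(8552 - 24992) = (10*I)/15711 - 27776/√(8552 - 24992) = (10*I)*(1/15711) - 27776*(-I*√4110/8220) = 10*I/15711 - 27776*(-I*√4110/8220) = 10*I/15711 - (-6944)*I*√4110/2055 = 10*I/15711 + 6944*I*√4110/2055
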